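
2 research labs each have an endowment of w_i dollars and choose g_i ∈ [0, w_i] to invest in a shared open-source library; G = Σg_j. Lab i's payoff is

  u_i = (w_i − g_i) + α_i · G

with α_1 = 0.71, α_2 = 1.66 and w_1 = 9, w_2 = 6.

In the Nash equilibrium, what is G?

∂u_i/∂g_i = α_i − 1, so lab i contributes w_i if α_i > 1, else 0.
α_i > 1 for i ∈ {2}; NE contributions (0, 6), G = 6.

6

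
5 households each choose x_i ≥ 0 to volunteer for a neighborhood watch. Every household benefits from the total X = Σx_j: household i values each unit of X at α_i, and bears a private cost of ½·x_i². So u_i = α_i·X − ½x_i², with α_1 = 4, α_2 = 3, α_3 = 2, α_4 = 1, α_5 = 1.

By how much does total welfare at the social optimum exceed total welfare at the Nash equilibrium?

Household i's FOC: ∂u_i/∂x_i = α_i − x_i = 0, so x_i* = α_i.
NE contributions = (4, 3, 2, 1, 1); X = 11.
W^NE = (Σα)·X − ½Σα_i² = 11² − ½·31 = 105.5.
Planner sets x_i = Σα_j = 11 for every i, so X^SO = 5·11 = 55.
W^SO = (Σα)·X^SO − ½·5·(Σα)² = (5/2)·11² = 302.5.
Deadweight loss = W^SO − W^NE = 197.

197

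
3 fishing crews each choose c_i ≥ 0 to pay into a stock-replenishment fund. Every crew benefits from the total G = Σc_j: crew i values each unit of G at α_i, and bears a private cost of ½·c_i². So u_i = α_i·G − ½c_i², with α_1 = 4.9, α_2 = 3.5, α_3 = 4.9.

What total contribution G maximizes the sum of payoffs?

Planner FOC: ∂(Σu_j)/∂c_i = (Σα_j) − c_i = 0, so c_i^SO = Σα_j = 13.3 for every i; G^SO = 39.9.

39.9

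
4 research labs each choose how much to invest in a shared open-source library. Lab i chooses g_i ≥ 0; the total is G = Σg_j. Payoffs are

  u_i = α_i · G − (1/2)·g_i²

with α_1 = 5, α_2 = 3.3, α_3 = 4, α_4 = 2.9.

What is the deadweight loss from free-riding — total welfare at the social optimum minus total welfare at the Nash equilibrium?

Lab i's FOC: ∂u_i/∂g_i = α_i − g_i = 0, so g_i* = α_i.
NE contributions = (5, 3.3, 4, 2.9); G = 15.2.
W^NE = (Σα)·G − ½Σα_i² = 15.2² − ½·60.3 = 200.89.
Planner sets g_i = Σα_j = 15.2 for every i, so G^SO = 4·15.2 = 60.8.
W^SO = (Σα)·G^SO − ½·4·(Σα)² = (4/2)·15.2² = 462.08.
Deadweight loss = W^SO − W^NE = 261.19.

261.19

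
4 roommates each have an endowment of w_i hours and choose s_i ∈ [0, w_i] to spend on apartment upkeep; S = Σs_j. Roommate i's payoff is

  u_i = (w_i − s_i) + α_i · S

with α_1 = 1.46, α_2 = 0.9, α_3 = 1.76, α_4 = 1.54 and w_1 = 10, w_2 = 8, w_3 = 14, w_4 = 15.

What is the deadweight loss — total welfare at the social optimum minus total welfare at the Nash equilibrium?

∂u_i/∂s_i = α_i − 1, so roommate i contributes w_i if α_i > 1, else 0.
α_i > 1 for i ∈ {1, 3, 4}; NE contributions (10, 0, 14, 15), S = 39.
W^NE = Σw_i − S^NE + (Σα_i)·S^NE = 47 + 4.66·39 = 228.74.
Planner: ∂(Σu_j)/∂s_i = Σα_j − 1 = 4.66 > 0, so everyone contributes w_i; S^SO = 47, W^SO = 47 + 4.66·47 = 266.02.
Deadweight loss = 37.28.

37.28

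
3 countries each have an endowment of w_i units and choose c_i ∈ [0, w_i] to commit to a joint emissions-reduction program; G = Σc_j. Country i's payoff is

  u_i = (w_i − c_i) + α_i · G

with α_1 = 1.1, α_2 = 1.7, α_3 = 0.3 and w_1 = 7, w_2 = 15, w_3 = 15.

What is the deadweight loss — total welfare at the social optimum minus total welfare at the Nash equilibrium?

31.5

∂u_i/∂c_i = α_i − 1, so country i contributes w_i if α_i > 1, else 0.
α_i > 1 for i ∈ {1, 2}; NE contributions (7, 15, 0), G = 22.
W^NE = Σw_i − G^NE + (Σα_i)·G^NE = 37 + 2.1·22 = 83.2.
Planner: ∂(Σu_j)/∂c_i = Σα_j − 1 = 2.1 > 0, so everyone contributes w_i; G^SO = 37, W^SO = 37 + 2.1·37 = 114.7.
Deadweight loss = 31.5.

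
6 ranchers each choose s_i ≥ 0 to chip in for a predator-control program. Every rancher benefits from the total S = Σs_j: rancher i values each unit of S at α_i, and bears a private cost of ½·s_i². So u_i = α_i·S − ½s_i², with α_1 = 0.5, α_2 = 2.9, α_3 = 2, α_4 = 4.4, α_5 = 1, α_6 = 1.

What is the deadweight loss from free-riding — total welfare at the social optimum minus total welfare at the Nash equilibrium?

Rancher i's FOC: ∂u_i/∂s_i = α_i − s_i = 0, so s_i* = α_i.
NE contributions = (0.5, 2.9, 2, 4.4, 1, 1); S = 11.8.
W^NE = (Σα)·S − ½Σα_i² = 11.8² − ½·34.02 = 122.23.
Planner sets s_i = Σα_j = 11.8 for every i, so S^SO = 6·11.8 = 70.8.
W^SO = (Σα)·S^SO − ½·6·(Σα)² = (6/2)·11.8² = 417.72.
Deadweight loss = W^SO − W^NE = 295.49.

295.49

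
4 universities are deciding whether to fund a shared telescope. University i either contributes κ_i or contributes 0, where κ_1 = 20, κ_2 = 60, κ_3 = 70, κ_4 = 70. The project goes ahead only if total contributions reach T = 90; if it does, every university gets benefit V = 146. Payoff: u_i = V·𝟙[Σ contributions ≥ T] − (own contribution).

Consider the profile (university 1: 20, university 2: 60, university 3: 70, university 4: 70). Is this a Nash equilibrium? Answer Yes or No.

No

Total = 220 ≥ 90: provided.
University 1 (pledges 20, payoff 126): dropping to 0 → total 200, payoff 146. Profitable deviation.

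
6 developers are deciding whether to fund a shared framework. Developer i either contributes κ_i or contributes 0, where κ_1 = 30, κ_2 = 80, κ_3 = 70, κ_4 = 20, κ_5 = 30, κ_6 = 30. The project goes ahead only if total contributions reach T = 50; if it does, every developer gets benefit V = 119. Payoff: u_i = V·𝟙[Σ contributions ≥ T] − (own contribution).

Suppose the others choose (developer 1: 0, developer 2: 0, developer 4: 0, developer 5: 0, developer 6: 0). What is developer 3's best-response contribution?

70

Others' total = 0. Contributing 70 brings total to 70 ≥ 50: gain V − κ_3 = 49.
Best response: 70.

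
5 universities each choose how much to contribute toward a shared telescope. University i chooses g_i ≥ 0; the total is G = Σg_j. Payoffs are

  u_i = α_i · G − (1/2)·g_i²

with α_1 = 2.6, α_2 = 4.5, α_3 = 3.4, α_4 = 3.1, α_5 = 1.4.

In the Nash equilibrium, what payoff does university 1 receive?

35.62

University i's FOC: ∂u_i/∂g_i = α_i − g_i = 0, so g_i* = α_i.
NE contributions = (2.6, 4.5, 3.4, 3.1, 1.4); G = 15.
u_1 = α_1·G − ½·(g_1)² = 2.6·15 − ½·2.6² = 35.62.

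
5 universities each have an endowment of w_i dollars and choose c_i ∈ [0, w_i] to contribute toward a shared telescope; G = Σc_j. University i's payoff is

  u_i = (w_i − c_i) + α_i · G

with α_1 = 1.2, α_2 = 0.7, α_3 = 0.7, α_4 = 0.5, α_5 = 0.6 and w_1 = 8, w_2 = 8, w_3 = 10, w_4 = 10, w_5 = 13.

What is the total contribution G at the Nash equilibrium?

8

∂u_i/∂c_i = α_i − 1, so university i contributes w_i if α_i > 1, else 0.
α_i > 1 for i ∈ {1}; NE contributions (8, 0, 0, 0, 0), G = 8.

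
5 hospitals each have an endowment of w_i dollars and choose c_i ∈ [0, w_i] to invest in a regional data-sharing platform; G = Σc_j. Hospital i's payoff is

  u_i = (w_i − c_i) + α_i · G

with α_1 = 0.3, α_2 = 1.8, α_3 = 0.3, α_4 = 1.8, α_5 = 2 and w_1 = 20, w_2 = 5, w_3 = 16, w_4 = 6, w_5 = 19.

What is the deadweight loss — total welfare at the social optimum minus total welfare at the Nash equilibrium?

187.2

∂u_i/∂c_i = α_i − 1, so hospital i contributes w_i if α_i > 1, else 0.
α_i > 1 for i ∈ {2, 4, 5}; NE contributions (0, 5, 0, 6, 19), G = 30.
W^NE = Σw_i − G^NE + (Σα_i)·G^NE = 66 + 5.2·30 = 222.
Planner: ∂(Σu_j)/∂c_i = Σα_j − 1 = 5.2 > 0, so everyone contributes w_i; G^SO = 66, W^SO = 66 + 5.2·66 = 409.2.
Deadweight loss = 187.2.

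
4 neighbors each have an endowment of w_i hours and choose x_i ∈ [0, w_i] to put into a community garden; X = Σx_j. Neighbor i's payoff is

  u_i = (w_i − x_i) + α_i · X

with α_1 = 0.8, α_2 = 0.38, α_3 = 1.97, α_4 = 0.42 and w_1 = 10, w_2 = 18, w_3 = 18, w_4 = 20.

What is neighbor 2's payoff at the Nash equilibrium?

∂u_i/∂x_i = α_i − 1, so neighbor i contributes w_i if α_i > 1, else 0.
α_i > 1 for i ∈ {3}; NE contributions (0, 0, 18, 0), X = 18.
u_2 = (18 − 0) + 0.38·18 = 24.84.

24.84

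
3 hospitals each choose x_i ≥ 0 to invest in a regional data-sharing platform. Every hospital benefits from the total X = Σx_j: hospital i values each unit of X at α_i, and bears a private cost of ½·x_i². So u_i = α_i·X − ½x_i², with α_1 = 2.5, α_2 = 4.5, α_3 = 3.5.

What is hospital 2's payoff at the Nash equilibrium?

Hospital i's FOC: ∂u_i/∂x_i = α_i − x_i = 0, so x_i* = α_i.
NE contributions = (2.5, 4.5, 3.5); X = 10.5.
u_2 = α_2·X − ½·(x_2)² = 4.5·10.5 − ½·4.5² = 37.125.

37.125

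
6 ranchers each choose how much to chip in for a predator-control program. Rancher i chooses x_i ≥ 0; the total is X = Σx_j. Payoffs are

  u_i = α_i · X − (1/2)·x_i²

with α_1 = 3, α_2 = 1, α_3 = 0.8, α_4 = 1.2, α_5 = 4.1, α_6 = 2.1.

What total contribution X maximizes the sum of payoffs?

Planner FOC: ∂(Σu_j)/∂x_i = (Σα_j) − x_i = 0, so x_i^SO = Σα_j = 12.2 for every i; X^SO = 73.2.

73.2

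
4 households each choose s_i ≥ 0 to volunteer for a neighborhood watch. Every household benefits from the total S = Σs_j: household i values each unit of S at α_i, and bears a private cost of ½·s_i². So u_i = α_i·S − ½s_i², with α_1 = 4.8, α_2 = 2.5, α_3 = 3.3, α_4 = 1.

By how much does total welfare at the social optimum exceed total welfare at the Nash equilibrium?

Household i's FOC: ∂u_i/∂s_i = α_i − s_i = 0, so s_i* = α_i.
NE contributions = (4.8, 2.5, 3.3, 1); S = 11.6.
W^NE = (Σα)·S − ½Σα_i² = 11.6² − ½·41.18 = 113.97.
Planner sets s_i = Σα_j = 11.6 for every i, so S^SO = 4·11.6 = 46.4.
W^SO = (Σα)·S^SO − ½·4·(Σα)² = (4/2)·11.6² = 269.12.
Deadweight loss = W^SO − W^NE = 155.15.

155.15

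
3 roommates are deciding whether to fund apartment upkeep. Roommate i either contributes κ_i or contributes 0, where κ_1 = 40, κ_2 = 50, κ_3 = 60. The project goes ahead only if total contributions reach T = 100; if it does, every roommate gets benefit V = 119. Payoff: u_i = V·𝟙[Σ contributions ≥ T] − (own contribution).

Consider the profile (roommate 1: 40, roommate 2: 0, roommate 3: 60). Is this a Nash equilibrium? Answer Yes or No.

Yes

Total = 100 ≥ 100: provided.
Roommate 1 (pledges 40, payoff 79): dropping to 0 → total 60, payoff 0. No gain.
Roommate 2 (pledges 0, payoff 119): pledging 50 → total 150, payoff 69. No gain.
Roommate 3 (pledges 60, payoff 59): dropping to 0 → total 40, payoff 0. No gain.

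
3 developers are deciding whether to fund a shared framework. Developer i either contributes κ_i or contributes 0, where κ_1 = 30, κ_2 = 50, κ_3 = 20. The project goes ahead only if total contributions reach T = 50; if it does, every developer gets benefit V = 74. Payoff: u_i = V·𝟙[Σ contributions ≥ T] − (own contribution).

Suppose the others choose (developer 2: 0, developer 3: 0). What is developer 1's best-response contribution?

0

Others' total = 0. Even contributing 30 gives 30 < 50: no benefit either way.
Best response: 0.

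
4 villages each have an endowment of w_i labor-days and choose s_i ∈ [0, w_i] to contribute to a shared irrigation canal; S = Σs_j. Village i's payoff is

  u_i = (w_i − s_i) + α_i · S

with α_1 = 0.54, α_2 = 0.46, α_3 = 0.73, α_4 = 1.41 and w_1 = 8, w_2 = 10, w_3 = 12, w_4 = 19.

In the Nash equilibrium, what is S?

∂u_i/∂s_i = α_i − 1, so village i contributes w_i if α_i > 1, else 0.
α_i > 1 for i ∈ {4}; NE contributions (0, 0, 0, 19), S = 19.

19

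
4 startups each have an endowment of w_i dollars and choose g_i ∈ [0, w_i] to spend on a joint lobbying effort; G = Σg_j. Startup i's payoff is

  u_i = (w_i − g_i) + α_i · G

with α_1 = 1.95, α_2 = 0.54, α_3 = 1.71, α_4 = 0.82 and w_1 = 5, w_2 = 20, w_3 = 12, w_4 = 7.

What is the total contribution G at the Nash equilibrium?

∂u_i/∂g_i = α_i − 1, so startup i contributes w_i if α_i > 1, else 0.
α_i > 1 for i ∈ {1, 3}; NE contributions (5, 0, 12, 0), G = 17.

17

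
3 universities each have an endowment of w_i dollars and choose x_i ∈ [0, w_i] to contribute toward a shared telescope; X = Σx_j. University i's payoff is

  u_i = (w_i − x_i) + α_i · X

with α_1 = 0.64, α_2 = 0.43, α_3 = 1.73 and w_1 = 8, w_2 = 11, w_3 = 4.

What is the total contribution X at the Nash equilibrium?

∂u_i/∂x_i = α_i − 1, so university i contributes w_i if α_i > 1, else 0.
α_i > 1 for i ∈ {3}; NE contributions (0, 0, 4), X = 4.

4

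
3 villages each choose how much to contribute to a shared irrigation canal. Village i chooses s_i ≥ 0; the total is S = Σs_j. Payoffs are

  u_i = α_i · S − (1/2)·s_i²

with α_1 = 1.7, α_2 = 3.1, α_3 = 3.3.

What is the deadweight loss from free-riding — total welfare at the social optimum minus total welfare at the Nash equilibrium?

Village i's FOC: ∂u_i/∂s_i = α_i − s_i = 0, so s_i* = α_i.
NE contributions = (1.7, 3.1, 3.3); S = 8.1.
W^NE = (Σα)·S − ½Σα_i² = 8.1² − ½·23.39 = 53.915.
Planner sets s_i = Σα_j = 8.1 for every i, so S^SO = 3·8.1 = 24.3.
W^SO = (Σα)·S^SO − ½·3·(Σα)² = (3/2)·8.1² = 98.415.
Deadweight loss = W^SO − W^NE = 44.5.

44.5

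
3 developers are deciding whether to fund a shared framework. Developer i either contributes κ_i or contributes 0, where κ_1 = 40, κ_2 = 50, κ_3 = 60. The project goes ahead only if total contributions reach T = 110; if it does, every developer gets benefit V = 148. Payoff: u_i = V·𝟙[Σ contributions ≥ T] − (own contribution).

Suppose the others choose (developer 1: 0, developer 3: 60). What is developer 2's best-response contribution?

Others' total = 60. Contributing 50 brings total to 110 ≥ 110: gain V − κ_2 = 98.
Best response: 50.

50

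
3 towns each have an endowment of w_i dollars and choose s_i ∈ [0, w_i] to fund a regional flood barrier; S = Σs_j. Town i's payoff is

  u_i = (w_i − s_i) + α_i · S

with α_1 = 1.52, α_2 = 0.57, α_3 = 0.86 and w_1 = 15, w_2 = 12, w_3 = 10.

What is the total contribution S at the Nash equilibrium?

15

∂u_i/∂s_i = α_i − 1, so town i contributes w_i if α_i > 1, else 0.
α_i > 1 for i ∈ {1}; NE contributions (15, 0, 0), S = 15.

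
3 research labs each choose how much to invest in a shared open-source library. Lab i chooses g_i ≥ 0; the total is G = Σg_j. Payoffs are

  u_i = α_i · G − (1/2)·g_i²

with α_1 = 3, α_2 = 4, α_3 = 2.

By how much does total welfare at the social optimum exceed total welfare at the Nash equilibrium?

55

Lab i's FOC: ∂u_i/∂g_i = α_i − g_i = 0, so g_i* = α_i.
NE contributions = (3, 4, 2); G = 9.
W^NE = (Σα)·G − ½Σα_i² = 9² − ½·29 = 66.5.
Planner sets g_i = Σα_j = 9 for every i, so G^SO = 3·9 = 27.
W^SO = (Σα)·G^SO − ½·3·(Σα)² = (3/2)·9² = 121.5.
Deadweight loss = W^SO − W^NE = 55.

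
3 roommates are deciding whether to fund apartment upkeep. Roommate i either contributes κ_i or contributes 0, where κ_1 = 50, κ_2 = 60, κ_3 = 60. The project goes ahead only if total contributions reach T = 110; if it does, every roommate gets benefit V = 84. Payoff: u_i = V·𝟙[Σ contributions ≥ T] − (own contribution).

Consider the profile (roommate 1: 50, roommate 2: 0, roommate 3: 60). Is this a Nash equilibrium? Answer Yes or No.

Yes

Total = 110 ≥ 110: provided.
Roommate 1 (pledges 50, payoff 34): dropping to 0 → total 60, payoff 0. No gain.
Roommate 2 (pledges 0, payoff 84): pledging 60 → total 170, payoff 24. No gain.
Roommate 3 (pledges 60, payoff 24): dropping to 0 → total 50, payoff 0. No gain.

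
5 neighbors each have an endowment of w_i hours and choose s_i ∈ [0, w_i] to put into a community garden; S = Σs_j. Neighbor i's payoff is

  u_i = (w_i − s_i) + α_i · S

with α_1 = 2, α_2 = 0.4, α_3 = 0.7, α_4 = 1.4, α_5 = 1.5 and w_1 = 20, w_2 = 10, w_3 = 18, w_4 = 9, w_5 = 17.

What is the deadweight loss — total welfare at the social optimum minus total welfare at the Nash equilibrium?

140

∂u_i/∂s_i = α_i − 1, so neighbor i contributes w_i if α_i > 1, else 0.
α_i > 1 for i ∈ {1, 4, 5}; NE contributions (20, 0, 0, 9, 17), S = 46.
W^NE = Σw_i − S^NE + (Σα_i)·S^NE = 74 + 5·46 = 304.
Planner: ∂(Σu_j)/∂s_i = Σα_j − 1 = 5 > 0, so everyone contributes w_i; S^SO = 74, W^SO = 74 + 5·74 = 444.
Deadweight loss = 140.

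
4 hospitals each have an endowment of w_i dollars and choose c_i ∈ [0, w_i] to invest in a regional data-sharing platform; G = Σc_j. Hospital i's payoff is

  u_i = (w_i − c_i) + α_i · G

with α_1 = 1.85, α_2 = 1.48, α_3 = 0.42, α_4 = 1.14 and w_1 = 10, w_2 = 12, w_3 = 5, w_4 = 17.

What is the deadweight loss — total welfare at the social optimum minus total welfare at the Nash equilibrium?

19.45

∂u_i/∂c_i = α_i − 1, so hospital i contributes w_i if α_i > 1, else 0.
α_i > 1 for i ∈ {1, 2, 4}; NE contributions (10, 12, 0, 17), G = 39.
W^NE = Σw_i − G^NE + (Σα_i)·G^NE = 44 + 3.89·39 = 195.71.
Planner: ∂(Σu_j)/∂c_i = Σα_j − 1 = 3.89 > 0, so everyone contributes w_i; G^SO = 44, W^SO = 44 + 3.89·44 = 215.16.
Deadweight loss = 19.45.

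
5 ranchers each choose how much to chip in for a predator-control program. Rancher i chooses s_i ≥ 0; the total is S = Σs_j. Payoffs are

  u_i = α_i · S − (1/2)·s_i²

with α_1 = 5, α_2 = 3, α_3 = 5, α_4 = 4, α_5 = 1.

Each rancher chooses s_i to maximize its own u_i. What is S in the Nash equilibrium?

Rancher i's FOC: ∂u_i/∂s_i = α_i − s_i = 0, so s_i* = α_i.
NE contributions = (5, 3, 5, 4, 1); S = 18.

18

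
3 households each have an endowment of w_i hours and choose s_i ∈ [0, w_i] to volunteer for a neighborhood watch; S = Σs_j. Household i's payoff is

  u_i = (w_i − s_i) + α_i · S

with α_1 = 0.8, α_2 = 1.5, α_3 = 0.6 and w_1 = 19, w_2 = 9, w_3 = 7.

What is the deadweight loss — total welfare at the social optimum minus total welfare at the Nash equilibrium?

49.4

∂u_i/∂s_i = α_i − 1, so household i contributes w_i if α_i > 1, else 0.
α_i > 1 for i ∈ {2}; NE contributions (0, 9, 0), S = 9.
W^NE = Σw_i − S^NE + (Σα_i)·S^NE = 35 + 1.9·9 = 52.1.
Planner: ∂(Σu_j)/∂s_i = Σα_j − 1 = 1.9 > 0, so everyone contributes w_i; S^SO = 35, W^SO = 35 + 1.9·35 = 101.5.
Deadweight loss = 49.4.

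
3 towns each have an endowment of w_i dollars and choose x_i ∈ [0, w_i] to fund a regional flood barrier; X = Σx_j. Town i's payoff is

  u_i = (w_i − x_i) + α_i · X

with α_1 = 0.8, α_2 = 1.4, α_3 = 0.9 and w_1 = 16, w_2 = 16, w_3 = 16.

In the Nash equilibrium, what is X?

∂u_i/∂x_i = α_i − 1, so town i contributes w_i if α_i > 1, else 0.
α_i > 1 for i ∈ {2}; NE contributions (0, 16, 0), X = 16.

16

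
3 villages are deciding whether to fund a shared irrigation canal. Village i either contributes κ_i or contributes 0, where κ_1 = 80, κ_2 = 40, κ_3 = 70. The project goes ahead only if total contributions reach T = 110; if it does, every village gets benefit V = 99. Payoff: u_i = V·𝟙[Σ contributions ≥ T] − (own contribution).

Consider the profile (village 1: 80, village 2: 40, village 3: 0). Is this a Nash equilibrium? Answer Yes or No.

Total = 120 ≥ 110: provided.
Village 1 (pledges 80, payoff 19): dropping to 0 → total 40, payoff 0. No gain.
Village 2 (pledges 40, payoff 59): dropping to 0 → total 80, payoff 0. No gain.
Village 3 (pledges 0, payoff 99): pledging 70 → total 190, payoff 29. No gain.

Yes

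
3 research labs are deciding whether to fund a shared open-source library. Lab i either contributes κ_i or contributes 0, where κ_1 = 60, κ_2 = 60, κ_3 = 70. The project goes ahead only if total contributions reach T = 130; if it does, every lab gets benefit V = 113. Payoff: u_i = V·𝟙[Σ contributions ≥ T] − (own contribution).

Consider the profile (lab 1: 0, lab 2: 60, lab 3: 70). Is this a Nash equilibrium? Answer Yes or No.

Yes

Total = 130 ≥ 130: provided.
Lab 1 (pledges 0, payoff 113): pledging 60 → total 190, payoff 53. No gain.
Lab 2 (pledges 60, payoff 53): dropping to 0 → total 70, payoff 0. No gain.
Lab 3 (pledges 70, payoff 43): dropping to 0 → total 60, payoff 0. No gain.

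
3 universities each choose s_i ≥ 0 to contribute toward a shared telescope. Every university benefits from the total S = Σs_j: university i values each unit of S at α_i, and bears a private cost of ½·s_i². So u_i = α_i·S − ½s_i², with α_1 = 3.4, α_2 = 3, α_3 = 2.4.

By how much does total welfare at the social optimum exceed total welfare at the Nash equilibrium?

51.88

University i's FOC: ∂u_i/∂s_i = α_i − s_i = 0, so s_i* = α_i.
NE contributions = (3.4, 3, 2.4); S = 8.8.
W^NE = (Σα)·S − ½Σα_i² = 8.8² − ½·26.32 = 64.28.
Planner sets s_i = Σα_j = 8.8 for every i, so S^SO = 3·8.8 = 26.4.
W^SO = (Σα)·S^SO − ½·3·(Σα)² = (3/2)·8.8² = 116.16.
Deadweight loss = W^SO − W^NE = 51.88.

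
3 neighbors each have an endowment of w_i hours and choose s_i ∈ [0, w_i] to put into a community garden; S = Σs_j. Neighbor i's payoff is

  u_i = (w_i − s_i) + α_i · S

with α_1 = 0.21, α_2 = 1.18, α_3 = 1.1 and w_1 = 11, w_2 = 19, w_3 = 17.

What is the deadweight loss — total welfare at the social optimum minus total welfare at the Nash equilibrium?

16.39

∂u_i/∂s_i = α_i − 1, so neighbor i contributes w_i if α_i > 1, else 0.
α_i > 1 for i ∈ {2, 3}; NE contributions (0, 19, 17), S = 36.
W^NE = Σw_i − S^NE + (Σα_i)·S^NE = 47 + 1.49·36 = 100.64.
Planner: ∂(Σu_j)/∂s_i = Σα_j − 1 = 1.49 > 0, so everyone contributes w_i; S^SO = 47, W^SO = 47 + 1.49·47 = 117.03.
Deadweight loss = 16.39.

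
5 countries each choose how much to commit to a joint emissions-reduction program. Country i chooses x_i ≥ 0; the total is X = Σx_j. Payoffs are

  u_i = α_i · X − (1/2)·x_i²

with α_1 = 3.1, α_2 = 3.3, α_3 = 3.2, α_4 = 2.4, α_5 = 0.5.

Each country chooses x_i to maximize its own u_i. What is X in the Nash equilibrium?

12.5

Country i's FOC: ∂u_i/∂x_i = α_i − x_i = 0, so x_i* = α_i.
NE contributions = (3.1, 3.3, 3.2, 2.4, 0.5); X = 12.5.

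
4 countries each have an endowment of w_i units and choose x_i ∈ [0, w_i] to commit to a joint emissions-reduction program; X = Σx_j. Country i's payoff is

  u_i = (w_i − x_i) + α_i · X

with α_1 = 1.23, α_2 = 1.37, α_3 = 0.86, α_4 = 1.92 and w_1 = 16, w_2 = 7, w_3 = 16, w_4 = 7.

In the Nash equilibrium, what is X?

30

∂u_i/∂x_i = α_i − 1, so country i contributes w_i if α_i > 1, else 0.
α_i > 1 for i ∈ {1, 2, 4}; NE contributions (16, 7, 0, 7), X = 30.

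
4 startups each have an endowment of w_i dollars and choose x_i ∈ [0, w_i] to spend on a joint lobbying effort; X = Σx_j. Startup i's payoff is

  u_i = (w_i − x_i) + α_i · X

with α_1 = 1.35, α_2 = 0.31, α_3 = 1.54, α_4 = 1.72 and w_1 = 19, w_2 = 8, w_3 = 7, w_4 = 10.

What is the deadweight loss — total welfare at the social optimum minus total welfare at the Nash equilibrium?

∂u_i/∂x_i = α_i − 1, so startup i contributes w_i if α_i > 1, else 0.
α_i > 1 for i ∈ {1, 3, 4}; NE contributions (19, 0, 7, 10), X = 36.
W^NE = Σw_i − X^NE + (Σα_i)·X^NE = 44 + 3.92·36 = 185.12.
Planner: ∂(Σu_j)/∂x_i = Σα_j − 1 = 3.92 > 0, so everyone contributes w_i; X^SO = 44, W^SO = 44 + 3.92·44 = 216.48.
Deadweight loss = 31.36.

31.36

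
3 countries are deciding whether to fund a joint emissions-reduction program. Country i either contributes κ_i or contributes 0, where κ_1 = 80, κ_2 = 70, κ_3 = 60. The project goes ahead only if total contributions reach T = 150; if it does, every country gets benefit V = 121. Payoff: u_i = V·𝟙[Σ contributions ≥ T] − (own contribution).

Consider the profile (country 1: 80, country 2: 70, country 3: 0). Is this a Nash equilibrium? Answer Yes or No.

Total = 150 ≥ 150: provided.
Country 1 (pledges 80, payoff 41): dropping to 0 → total 70, payoff 0. No gain.
Country 2 (pledges 70, payoff 51): dropping to 0 → total 80, payoff 0. No gain.
Country 3 (pledges 0, payoff 121): pledging 60 → total 210, payoff 61. No gain.

Yes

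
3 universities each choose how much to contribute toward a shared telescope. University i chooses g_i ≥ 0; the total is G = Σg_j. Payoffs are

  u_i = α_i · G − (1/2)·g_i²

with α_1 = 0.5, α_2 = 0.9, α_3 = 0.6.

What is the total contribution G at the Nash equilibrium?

University i's FOC: ∂u_i/∂g_i = α_i − g_i = 0, so g_i* = α_i.
NE contributions = (0.5, 0.9, 0.6); G = 2.

2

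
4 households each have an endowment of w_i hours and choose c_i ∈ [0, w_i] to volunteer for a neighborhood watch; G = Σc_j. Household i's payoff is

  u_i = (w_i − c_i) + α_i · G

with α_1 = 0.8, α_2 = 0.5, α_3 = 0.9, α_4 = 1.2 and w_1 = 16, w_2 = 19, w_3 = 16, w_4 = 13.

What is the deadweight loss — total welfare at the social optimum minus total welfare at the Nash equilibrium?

∂u_i/∂c_i = α_i − 1, so household i contributes w_i if α_i > 1, else 0.
α_i > 1 for i ∈ {4}; NE contributions (0, 0, 0, 13), G = 13.
W^NE = Σw_i − G^NE + (Σα_i)·G^NE = 64 + 2.4·13 = 95.2.
Planner: ∂(Σu_j)/∂c_i = Σα_j − 1 = 2.4 > 0, so everyone contributes w_i; G^SO = 64, W^SO = 64 + 2.4·64 = 217.6.
Deadweight loss = 122.4.

122.4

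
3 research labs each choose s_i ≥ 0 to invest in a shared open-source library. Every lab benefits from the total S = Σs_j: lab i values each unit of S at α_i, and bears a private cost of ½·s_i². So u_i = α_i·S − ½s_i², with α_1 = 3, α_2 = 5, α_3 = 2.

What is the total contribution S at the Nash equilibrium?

Lab i's FOC: ∂u_i/∂s_i = α_i − s_i = 0, so s_i* = α_i.
NE contributions = (3, 5, 2); S = 10.

10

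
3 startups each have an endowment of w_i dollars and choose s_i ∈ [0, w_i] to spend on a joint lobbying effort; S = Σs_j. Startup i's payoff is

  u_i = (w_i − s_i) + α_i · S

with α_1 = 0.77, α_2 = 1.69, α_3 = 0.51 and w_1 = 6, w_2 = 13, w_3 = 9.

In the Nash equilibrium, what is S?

13

∂u_i/∂s_i = α_i − 1, so startup i contributes w_i if α_i > 1, else 0.
α_i > 1 for i ∈ {2}; NE contributions (0, 13, 0), S = 13.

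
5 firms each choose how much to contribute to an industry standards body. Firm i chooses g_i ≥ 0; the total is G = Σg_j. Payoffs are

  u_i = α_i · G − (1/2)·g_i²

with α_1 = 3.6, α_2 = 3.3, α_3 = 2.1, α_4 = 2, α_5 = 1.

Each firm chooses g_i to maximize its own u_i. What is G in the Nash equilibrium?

Firm i's FOC: ∂u_i/∂g_i = α_i − g_i = 0, so g_i* = α_i.
NE contributions = (3.6, 3.3, 2.1, 2, 1); G = 12.

12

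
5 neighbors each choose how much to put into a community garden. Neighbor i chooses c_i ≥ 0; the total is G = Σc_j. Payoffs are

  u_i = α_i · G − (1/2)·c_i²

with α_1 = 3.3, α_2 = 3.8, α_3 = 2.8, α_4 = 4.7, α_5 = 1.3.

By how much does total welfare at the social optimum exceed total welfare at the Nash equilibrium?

407.69

Neighbor i's FOC: ∂u_i/∂c_i = α_i − c_i = 0, so c_i* = α_i.
NE contributions = (3.3, 3.8, 2.8, 4.7, 1.3); G = 15.9.
W^NE = (Σα)·G − ½Σα_i² = 15.9² − ½·56.95 = 224.335.
Planner sets c_i = Σα_j = 15.9 for every i, so G^SO = 5·15.9 = 79.5.
W^SO = (Σα)·G^SO − ½·5·(Σα)² = (5/2)·15.9² = 632.025.
Deadweight loss = W^SO − W^NE = 407.69.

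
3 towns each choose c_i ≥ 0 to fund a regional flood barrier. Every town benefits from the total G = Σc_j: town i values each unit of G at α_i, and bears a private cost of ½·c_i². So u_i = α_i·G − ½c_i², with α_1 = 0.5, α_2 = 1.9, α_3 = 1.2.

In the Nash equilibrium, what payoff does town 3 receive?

Town i's FOC: ∂u_i/∂c_i = α_i − c_i = 0, so c_i* = α_i.
NE contributions = (0.5, 1.9, 1.2); G = 3.6.
u_3 = α_3·G − ½·(c_3)² = 1.2·3.6 − ½·1.2² = 3.6.

3.6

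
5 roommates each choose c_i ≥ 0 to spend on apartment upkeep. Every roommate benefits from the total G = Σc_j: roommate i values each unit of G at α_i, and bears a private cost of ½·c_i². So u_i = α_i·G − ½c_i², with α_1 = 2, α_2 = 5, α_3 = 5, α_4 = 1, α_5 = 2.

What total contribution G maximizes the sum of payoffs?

75

Planner FOC: ∂(Σu_j)/∂c_i = (Σα_j) − c_i = 0, so c_i^SO = Σα_j = 15 for every i; G^SO = 75.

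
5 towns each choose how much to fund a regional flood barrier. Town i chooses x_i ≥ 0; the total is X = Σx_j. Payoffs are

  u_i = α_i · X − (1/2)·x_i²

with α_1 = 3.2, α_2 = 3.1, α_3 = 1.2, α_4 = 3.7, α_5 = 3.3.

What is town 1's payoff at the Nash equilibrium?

41.28

Town i's FOC: ∂u_i/∂x_i = α_i − x_i = 0, so x_i* = α_i.
NE contributions = (3.2, 3.1, 1.2, 3.7, 3.3); X = 14.5.
u_1 = α_1·X − ½·(x_1)² = 3.2·14.5 − ½·3.2² = 41.28.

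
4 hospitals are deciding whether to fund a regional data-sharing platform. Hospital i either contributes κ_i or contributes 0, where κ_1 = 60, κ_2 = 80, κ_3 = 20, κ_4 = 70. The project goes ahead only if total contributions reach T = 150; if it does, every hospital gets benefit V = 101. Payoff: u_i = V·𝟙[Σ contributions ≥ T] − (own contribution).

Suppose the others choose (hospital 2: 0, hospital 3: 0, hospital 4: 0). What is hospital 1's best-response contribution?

Others' total = 0. Even contributing 60 gives 60 < 150: no benefit either way.
Best response: 0.

0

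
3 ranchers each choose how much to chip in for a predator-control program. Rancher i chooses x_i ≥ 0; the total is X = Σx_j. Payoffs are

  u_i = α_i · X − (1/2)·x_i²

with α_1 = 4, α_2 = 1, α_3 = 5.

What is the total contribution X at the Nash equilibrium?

10

Rancher i's FOC: ∂u_i/∂x_i = α_i − x_i = 0, so x_i* = α_i.
NE contributions = (4, 1, 5); X = 10.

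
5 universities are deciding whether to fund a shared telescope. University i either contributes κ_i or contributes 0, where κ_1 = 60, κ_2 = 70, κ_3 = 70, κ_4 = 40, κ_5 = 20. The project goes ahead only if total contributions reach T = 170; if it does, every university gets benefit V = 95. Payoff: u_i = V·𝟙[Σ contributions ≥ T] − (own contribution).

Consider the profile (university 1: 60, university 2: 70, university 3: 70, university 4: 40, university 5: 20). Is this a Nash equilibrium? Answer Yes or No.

Total = 260 ≥ 170: provided.
University 1 (pledges 60, payoff 35): dropping to 0 → total 200, payoff 95. Profitable deviation.

No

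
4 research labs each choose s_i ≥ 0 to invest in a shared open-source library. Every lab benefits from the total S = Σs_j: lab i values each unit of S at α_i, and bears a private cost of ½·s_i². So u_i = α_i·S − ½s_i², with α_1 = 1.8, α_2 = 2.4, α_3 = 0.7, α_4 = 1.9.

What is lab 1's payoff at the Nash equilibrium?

10.62

Lab i's FOC: ∂u_i/∂s_i = α_i − s_i = 0, so s_i* = α_i.
NE contributions = (1.8, 2.4, 0.7, 1.9); S = 6.8.
u_1 = α_1·S − ½·(s_1)² = 1.8·6.8 − ½·1.8² = 10.62.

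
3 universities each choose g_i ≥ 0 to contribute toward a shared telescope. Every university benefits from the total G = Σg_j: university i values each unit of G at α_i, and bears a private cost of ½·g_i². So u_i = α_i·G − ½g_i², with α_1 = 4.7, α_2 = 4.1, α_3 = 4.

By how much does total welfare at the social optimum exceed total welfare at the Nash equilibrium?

109.37

University i's FOC: ∂u_i/∂g_i = α_i − g_i = 0, so g_i* = α_i.
NE contributions = (4.7, 4.1, 4); G = 12.8.
W^NE = (Σα)·G − ½Σα_i² = 12.8² − ½·54.9 = 136.39.
Planner sets g_i = Σα_j = 12.8 for every i, so G^SO = 3·12.8 = 38.4.
W^SO = (Σα)·G^SO − ½·3·(Σα)² = (3/2)·12.8² = 245.76.
Deadweight loss = W^SO − W^NE = 109.37.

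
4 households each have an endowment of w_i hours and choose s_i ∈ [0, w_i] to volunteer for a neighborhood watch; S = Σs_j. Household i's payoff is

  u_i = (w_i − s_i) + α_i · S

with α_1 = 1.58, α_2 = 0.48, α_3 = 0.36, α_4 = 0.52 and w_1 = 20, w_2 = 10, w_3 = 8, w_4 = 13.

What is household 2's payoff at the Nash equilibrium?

∂u_i/∂s_i = α_i − 1, so household i contributes w_i if α_i > 1, else 0.
α_i > 1 for i ∈ {1}; NE contributions (20, 0, 0, 0), S = 20.
u_2 = (10 − 0) + 0.48·20 = 19.6.

19.6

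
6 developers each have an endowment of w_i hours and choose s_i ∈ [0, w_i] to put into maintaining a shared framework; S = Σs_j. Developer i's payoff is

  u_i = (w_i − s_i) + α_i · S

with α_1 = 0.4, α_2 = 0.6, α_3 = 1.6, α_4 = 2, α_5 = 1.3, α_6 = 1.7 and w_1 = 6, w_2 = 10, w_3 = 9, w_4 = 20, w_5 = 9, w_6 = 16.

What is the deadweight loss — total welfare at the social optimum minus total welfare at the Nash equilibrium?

∂u_i/∂s_i = α_i − 1, so developer i contributes w_i if α_i > 1, else 0.
α_i > 1 for i ∈ {3, 4, 5, 6}; NE contributions (0, 0, 9, 20, 9, 16), S = 54.
W^NE = Σw_i − S^NE + (Σα_i)·S^NE = 70 + 6.6·54 = 426.4.
Planner: ∂(Σu_j)/∂s_i = Σα_j − 1 = 6.6 > 0, so everyone contributes w_i; S^SO = 70, W^SO = 70 + 6.6·70 = 532.
Deadweight loss = 105.6.

105.6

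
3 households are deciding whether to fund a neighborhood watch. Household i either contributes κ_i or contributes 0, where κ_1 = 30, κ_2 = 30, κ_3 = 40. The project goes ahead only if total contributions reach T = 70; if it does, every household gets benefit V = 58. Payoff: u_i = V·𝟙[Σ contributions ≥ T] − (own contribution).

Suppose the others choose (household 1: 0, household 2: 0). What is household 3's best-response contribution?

Others' total = 0. Even contributing 40 gives 40 < 70: no benefit either way.
Best response: 0.

0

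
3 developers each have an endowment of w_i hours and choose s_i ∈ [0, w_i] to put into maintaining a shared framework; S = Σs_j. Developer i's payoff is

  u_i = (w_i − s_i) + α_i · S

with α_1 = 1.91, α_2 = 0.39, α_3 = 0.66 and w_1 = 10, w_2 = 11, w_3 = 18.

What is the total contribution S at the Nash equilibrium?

10

∂u_i/∂s_i = α_i − 1, so developer i contributes w_i if α_i > 1, else 0.
α_i > 1 for i ∈ {1}; NE contributions (10, 0, 0), S = 10.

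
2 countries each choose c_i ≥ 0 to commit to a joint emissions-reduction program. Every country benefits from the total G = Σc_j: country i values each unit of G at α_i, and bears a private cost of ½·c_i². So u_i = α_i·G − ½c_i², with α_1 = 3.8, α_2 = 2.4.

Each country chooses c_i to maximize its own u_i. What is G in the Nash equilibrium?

6.2

Country i's FOC: ∂u_i/∂c_i = α_i − c_i = 0, so c_i* = α_i.
NE contributions = (3.8, 2.4); G = 6.2.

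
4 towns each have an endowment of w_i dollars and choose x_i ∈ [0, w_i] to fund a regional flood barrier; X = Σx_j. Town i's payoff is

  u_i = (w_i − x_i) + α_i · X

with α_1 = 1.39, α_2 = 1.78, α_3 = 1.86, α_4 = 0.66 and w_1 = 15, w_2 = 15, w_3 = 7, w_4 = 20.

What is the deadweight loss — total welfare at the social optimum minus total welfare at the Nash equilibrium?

∂u_i/∂x_i = α_i − 1, so town i contributes w_i if α_i > 1, else 0.
α_i > 1 for i ∈ {1, 2, 3}; NE contributions (15, 15, 7, 0), X = 37.
W^NE = Σw_i − X^NE + (Σα_i)·X^NE = 57 + 4.69·37 = 230.53.
Planner: ∂(Σu_j)/∂x_i = Σα_j − 1 = 4.69 > 0, so everyone contributes w_i; X^SO = 57, W^SO = 57 + 4.69·57 = 324.33.
Deadweight loss = 93.8.

93.8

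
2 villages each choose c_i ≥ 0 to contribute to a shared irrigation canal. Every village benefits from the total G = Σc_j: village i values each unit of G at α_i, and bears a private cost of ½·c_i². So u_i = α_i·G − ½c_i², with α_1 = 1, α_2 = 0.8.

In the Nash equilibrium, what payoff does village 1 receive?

Village i's FOC: ∂u_i/∂c_i = α_i − c_i = 0, so c_i* = α_i.
NE contributions = (1, 0.8); G = 1.8.
u_1 = α_1·G − ½·(c_1)² = 1·1.8 − ½·1² = 1.3.

1.3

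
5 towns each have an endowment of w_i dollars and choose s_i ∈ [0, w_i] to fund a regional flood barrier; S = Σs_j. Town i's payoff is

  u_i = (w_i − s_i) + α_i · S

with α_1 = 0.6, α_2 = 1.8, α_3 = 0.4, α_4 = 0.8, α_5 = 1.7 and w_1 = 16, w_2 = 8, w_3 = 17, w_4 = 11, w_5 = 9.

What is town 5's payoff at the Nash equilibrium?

28.9

∂u_i/∂s_i = α_i − 1, so town i contributes w_i if α_i > 1, else 0.
α_i > 1 for i ∈ {2, 5}; NE contributions (0, 8, 0, 0, 9), S = 17.
u_5 = (9 − 9) + 1.7·17 = 28.9.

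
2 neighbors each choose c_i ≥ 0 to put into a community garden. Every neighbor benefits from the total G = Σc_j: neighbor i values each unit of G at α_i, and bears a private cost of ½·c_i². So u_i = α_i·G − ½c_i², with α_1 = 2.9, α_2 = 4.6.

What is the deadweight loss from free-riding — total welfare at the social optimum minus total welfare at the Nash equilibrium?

Neighbor i's FOC: ∂u_i/∂c_i = α_i − c_i = 0, so c_i* = α_i.
NE contributions = (2.9, 4.6); G = 7.5.
W^NE = (Σα)·G − ½Σα_i² = 7.5² − ½·29.57 = 41.465.
Planner sets c_i = Σα_j = 7.5 for every i, so G^SO = 2·7.5 = 15.
W^SO = (Σα)·G^SO − ½·2·(Σα)² = (2/2)·7.5² = 56.25.
Deadweight loss = W^SO − W^NE = 14.785.

14.785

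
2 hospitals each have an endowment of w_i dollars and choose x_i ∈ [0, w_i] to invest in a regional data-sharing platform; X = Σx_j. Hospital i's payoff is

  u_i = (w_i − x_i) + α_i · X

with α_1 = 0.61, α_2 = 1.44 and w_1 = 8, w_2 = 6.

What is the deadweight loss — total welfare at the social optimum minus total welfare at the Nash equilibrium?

8.4

∂u_i/∂x_i = α_i − 1, so hospital i contributes w_i if α_i > 1, else 0.
α_i > 1 for i ∈ {2}; NE contributions (0, 6), X = 6.
W^NE = Σw_i − X^NE + (Σα_i)·X^NE = 14 + 1.05·6 = 20.3.
Planner: ∂(Σu_j)/∂x_i = Σα_j − 1 = 1.05 > 0, so everyone contributes w_i; X^SO = 14, W^SO = 14 + 1.05·14 = 28.7.
Deadweight loss = 8.4.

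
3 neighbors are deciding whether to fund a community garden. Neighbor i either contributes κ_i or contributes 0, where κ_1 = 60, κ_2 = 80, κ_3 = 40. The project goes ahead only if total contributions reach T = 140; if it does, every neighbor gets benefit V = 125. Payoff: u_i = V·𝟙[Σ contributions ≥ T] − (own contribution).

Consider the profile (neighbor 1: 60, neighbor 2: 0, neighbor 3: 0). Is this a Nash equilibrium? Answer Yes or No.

Total = 60 < 140: not provided.
Neighbor 1 (pledges 60, payoff -60): dropping to 0 → total 0, payoff 0. Profitable deviation.

No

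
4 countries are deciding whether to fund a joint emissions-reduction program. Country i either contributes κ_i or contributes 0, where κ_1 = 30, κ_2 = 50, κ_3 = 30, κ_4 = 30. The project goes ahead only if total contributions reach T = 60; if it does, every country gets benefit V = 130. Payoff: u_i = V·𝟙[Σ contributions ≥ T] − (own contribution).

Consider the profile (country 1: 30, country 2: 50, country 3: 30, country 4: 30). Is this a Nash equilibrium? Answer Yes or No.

No

Total = 140 ≥ 60: provided.
Country 1 (pledges 30, payoff 100): dropping to 0 → total 110, payoff 130. Profitable deviation.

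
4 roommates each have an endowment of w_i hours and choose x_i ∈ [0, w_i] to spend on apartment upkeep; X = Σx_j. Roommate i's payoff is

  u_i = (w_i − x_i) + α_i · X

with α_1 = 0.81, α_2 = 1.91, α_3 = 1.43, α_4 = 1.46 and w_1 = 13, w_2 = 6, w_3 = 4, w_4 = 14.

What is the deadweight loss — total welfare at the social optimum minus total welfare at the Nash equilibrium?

59.93

∂u_i/∂x_i = α_i − 1, so roommate i contributes w_i if α_i > 1, else 0.
α_i > 1 for i ∈ {2, 3, 4}; NE contributions (0, 6, 4, 14), X = 24.
W^NE = Σw_i − X^NE + (Σα_i)·X^NE = 37 + 4.61·24 = 147.64.
Planner: ∂(Σu_j)/∂x_i = Σα_j − 1 = 4.61 > 0, so everyone contributes w_i; X^SO = 37, W^SO = 37 + 4.61·37 = 207.57.
Deadweight loss = 59.93.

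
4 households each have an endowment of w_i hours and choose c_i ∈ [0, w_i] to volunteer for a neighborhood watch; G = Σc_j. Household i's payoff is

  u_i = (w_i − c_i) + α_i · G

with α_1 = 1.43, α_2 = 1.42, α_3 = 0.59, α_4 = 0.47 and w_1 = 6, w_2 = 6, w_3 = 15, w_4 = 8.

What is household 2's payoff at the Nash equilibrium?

17.04

∂u_i/∂c_i = α_i − 1, so household i contributes w_i if α_i > 1, else 0.
α_i > 1 for i ∈ {1, 2}; NE contributions (6, 6, 0, 0), G = 12.
u_2 = (6 − 6) + 1.42·12 = 17.04.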